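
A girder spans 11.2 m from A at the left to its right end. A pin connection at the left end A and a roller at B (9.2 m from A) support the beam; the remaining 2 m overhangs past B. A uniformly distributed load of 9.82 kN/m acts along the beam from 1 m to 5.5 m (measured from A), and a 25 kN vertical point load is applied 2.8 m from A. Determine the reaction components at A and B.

Resultant of the distributed load: 9.82 × 4.5 = 44.19 kN at 3.25 m from A.
Moments about A: B_y·9.2 − (9.82·4.5)·3.25 − 25·2.8 = 0 → B_y = 213.6175/9.2 = 23.2193 ≈ 23.22 kN.
ΣF_y = 0: A_y + 23.2193 − 9.82·4.5 − 25 = 0 → A_y = 45.97 kN.
ΣF_x = 0: no horizontal applied forces, so A_x = 0.

A_x = 0, A_y = 45.97 kN, B_y = 23.22 kN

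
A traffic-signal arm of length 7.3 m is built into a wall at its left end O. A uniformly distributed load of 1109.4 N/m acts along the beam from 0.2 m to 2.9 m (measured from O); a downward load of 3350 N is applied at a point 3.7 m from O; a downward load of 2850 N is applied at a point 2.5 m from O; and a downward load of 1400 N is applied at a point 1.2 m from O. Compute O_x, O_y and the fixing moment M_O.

O_x = 0, O_y = 10600 N, M_O = 25840 N·m

Resultant of the distributed load: 1109.4 × 2.7 = 2995.38 N at 1.55 m from O.
ΣF_x = 0: O_x = 0.
ΣF_y = 0: O_y − 1109.4·2.7 − 3350 − 2850 − 1400 = 0 → O_y = 10600 N.
ΣM about O: M_O − (1109.4·2.7)·1.55 − 3350·3.7 − 2850·2.5 − 1400·1.2 = 0 → M_O = 25840 N·m.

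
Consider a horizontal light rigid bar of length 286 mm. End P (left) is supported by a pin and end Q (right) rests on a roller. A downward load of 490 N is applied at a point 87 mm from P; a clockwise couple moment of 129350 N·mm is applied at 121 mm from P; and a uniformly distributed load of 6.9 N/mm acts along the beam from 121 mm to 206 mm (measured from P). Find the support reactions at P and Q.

P_x = 0, P_y = 139.9 N, Q_y = 936.6 N

Resultant of the distributed load: 6.9 × 85 = 586.5 N at 163.5 mm from P.
ΣM about P: Q_y·286 − 490·87 − 129350 − (6.9·85)·163.5 = 0 → Q_y = 267872.75/286 = 936.618 ≈ 936.6 N.
ΣF_y = 0: P_y + 936.618 − 490 − 6.9·85 = 0 → P_y = 139.9 N.
ΣF_x = 0: no horizontal applied forces, so P_x = 0.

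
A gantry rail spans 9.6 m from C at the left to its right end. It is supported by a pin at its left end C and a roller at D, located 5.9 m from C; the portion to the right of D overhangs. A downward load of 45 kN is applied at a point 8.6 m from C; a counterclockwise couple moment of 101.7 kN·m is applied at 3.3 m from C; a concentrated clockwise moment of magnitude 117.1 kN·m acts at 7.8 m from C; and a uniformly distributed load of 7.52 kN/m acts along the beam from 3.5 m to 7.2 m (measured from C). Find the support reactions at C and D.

Resultant of the distributed load: 7.52 × 3.7 = 27.824 kN at 5.35 m from C.
Taking moments about C: D_y·5.9 − 45·8.6 + 101.7 − 117.1 − (7.52·3.7)·5.35 = 0 → D_y = 551.2584/5.9 = 93.4336 ≈ 93.43 kN.
ΣF_y = 0: C_y + 93.4336 − 45 − 7.52·3.7 = 0 → C_y = -20.61 kN.
ΣF_x = 0: no horizontal applied forces, so C_x = 0.

C_x = 0, C_y = -20.61 kN, D_y = 93.43 kN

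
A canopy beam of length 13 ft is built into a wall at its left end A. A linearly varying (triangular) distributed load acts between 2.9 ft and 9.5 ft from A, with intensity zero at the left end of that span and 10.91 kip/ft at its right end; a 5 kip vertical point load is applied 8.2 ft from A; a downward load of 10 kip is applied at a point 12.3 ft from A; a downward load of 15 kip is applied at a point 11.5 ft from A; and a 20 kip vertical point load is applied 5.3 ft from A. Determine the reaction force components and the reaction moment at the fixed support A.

A_x = 0, A_y = 86.00 kip, M_A = 705.3 kip·ft

Resultant of the triangular load: ½ × 10.91 × 6.6 = 36.003 kip, acting at 7.3 ft from A (one-third of the span from the peak).
ΣF_x = 0: A_x = 0.
ΣF_y = 0: A_y − ½·10.91·6.6 − 5 − 10 − 15 − 20 = 0 → A_y = 86.00 kip.
ΣM about A: M_A − (½·10.91·6.6)·7.3 − 5·8.2 − 10·12.3 − 15·11.5 − 20·5.3 = 0 → M_A = 705.3 kip·ft.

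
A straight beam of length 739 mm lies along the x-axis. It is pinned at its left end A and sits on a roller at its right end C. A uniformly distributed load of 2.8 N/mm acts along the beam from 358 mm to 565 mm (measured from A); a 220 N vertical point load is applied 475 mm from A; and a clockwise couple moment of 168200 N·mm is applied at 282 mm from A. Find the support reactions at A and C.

A_x = 0, A_y = 68.63 N, C_y = 731.0 N

Resultant of the distributed load: 2.8 × 207 = 579.6 N at 461.5 mm from A.
Taking moments about A: C_y·739 − (2.8·207)·461.5 − 220·475 − 168200 = 0 → C_y = 540185.4/739 = 730.968 ≈ 731.0 N.
ΣF_y = 0: A_y + 730.968 − 2.8·207 − 220 = 0 → A_y = 68.63 N.
ΣF_x = 0: no horizontal applied forces, so A_x = 0.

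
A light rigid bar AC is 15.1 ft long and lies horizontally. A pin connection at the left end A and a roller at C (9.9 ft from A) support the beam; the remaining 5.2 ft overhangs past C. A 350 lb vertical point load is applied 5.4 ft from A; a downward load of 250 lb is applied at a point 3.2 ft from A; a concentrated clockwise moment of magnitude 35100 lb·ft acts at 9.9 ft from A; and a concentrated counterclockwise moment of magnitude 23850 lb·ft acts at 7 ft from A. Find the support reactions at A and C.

ΣM about A: C_y·9.9 − 350·5.4 − 250·3.2 − 35100 + 23850 = 0 → C_y = 13940/9.9 = 1408.08 ≈ 1408 lb.
ΣF_y = 0: A_y + 1408.08 − 350 − 250 = 0 → A_y = -808.1 lb.
ΣF_x = 0: no horizontal applied forces, so A_x = 0.

A_x = 0, A_y = -808.1 lb, C_y = 1408 lb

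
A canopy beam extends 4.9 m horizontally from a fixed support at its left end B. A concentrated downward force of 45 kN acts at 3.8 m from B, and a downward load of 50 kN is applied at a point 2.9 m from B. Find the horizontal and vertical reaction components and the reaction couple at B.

ΣF_x = 0: B_x = 0.
ΣF_y = 0: B_y − 45 − 50 = 0 → B_y = 95.00 kN.
ΣM about B: M_B − 45·3.8 − 50·2.9 = 0 → M_B = 316.0 kN·m.

B_x = 0, B_y = 95.00 kN, M_B = 316.0 kN·m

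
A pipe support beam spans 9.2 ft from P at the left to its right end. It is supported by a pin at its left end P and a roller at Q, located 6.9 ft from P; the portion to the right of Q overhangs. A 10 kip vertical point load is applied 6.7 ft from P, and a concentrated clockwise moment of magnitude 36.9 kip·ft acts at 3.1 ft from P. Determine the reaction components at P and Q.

P_x = 0, P_y = -5.058 kip, Q_y = 15.06 kip

Taking moments about P: Q_y·6.9 − 10·6.7 − 36.9 = 0 → Q_y = 103.9/6.9 = 15.058 ≈ 15.06 kip.
ΣF_y = 0: P_y + 15.058 − 10 = 0 → P_y = -5.058 kip.
ΣF_x = 0: no horizontal applied forces, so P_x = 0.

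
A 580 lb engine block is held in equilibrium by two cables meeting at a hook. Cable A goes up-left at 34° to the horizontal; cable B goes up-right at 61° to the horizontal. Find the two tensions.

T_A = 282.3 lb, T_B = 482.7 lb

ΣF_x = 0: −T_A·cos34° + T_B·cos61° = 0 → T_B = 1.71003·T_A.
ΣF_y = 0: T_A·sin34° + T_B·sin61° = 580.
Substitute: T_A·(0.559193 + 1.71003·0.87462) = 580 → T_A = 282.263 ≈ 282.3 lb.
Then T_B = 1.71003 × 282.263 = 482.7 lb.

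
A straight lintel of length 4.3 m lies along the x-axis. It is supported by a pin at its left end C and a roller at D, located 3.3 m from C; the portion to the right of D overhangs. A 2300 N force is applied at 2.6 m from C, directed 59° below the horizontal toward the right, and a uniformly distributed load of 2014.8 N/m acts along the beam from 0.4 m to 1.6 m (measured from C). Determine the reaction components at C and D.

C_x = -1185 N, C_y = 2103 N, D_y = 2286 N

Resultant of the distributed load: 2014.8 × 1.2 = 2417.76 N at 1 m from C.
Taking moments about C: D_y·3.3 − 2300·sin59°·2.6 − (2014.8·1.2)·1 = 0 → D_y = 7543.62/3.3 = 2285.95 ≈ 2286 N.
ΣF_y = 0: C_y + 2285.95 − 2300·sin59° − 2014.8·1.2 = 0 → C_y = 2103 N.
ΣF_x = 0: C_x + 2300·cos59° = 0 → C_x = -1185 N.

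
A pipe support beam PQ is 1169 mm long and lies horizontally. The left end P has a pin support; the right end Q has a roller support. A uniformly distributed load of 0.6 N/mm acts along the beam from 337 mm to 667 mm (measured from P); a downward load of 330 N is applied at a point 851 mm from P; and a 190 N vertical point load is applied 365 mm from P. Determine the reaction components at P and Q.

Resultant of the distributed load: 0.6 × 330 = 198 N at 502 mm from P.
ΣM about P: Q_y·1169 − (0.6·330)·502 − 330·851 − 190·365 = 0 → Q_y = 449576/1169 = 384.582 ≈ 384.6 N.
ΣF_y = 0: P_y + 384.582 − 0.6·330 − 330 − 190 = 0 → P_y = 333.4 N.
ΣF_x = 0: no horizontal applied forces, so P_x = 0.

P_x = 0, P_y = 333.4 N, Q_y = 384.6 N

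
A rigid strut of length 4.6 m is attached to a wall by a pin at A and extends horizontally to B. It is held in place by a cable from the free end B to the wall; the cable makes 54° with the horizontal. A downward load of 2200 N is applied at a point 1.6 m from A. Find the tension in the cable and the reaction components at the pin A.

ΣM about A: T·sin54°·4.6 − 2200·1.6 = 0 → T = 3520/(4.6·0.809017) = 945.861 ≈ 945.9 N.
ΣF_x = 0: A_x − T·cos54° = 0 → A_x = 945.861 × 0.587785 = 556.0 N.
ΣF_y = 0: A_y + T·sin54° − 2200 = 0 → A_y = 2200 − 945.861 × 0.809017 = 1435 N.

T = 945.9 N, A_x = 556.0 N, A_y = 1435 N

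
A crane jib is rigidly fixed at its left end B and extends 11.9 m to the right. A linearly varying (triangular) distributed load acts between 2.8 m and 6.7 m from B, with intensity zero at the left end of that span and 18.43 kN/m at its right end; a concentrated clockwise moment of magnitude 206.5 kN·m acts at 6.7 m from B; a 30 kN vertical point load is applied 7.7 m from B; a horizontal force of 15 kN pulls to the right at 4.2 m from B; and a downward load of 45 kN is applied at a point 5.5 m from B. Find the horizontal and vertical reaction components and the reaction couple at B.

B_x = -15.00 kN, B_y = 110.9 kN, M_B = 879.1 kN·m

Resultant of the triangular load: ½ × 18.43 × 3.9 = 35.9385 kN, acting at 5.4 m from B (one-third of the span from the peak).
ΣF_x = 0: B_x + 15 = 0 → B_x = -15.00 kN.
ΣF_y = 0: B_y − ½·18.43·3.9 − 30 − 45 = 0 → B_y = 110.9 kN.
ΣM about B: M_B − (½·18.43·3.9)·5.4 − 206.5 − 30·7.7 − 45·5.5 = 0 → M_B = 879.1 kN·m.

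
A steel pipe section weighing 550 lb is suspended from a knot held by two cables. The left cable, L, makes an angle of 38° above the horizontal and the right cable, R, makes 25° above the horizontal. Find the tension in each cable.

T_L = 559.4 lb, T_R = 486.4 lb

ΣF_x = 0: −T_L·cos38° + T_R·cos25° = 0 → T_R = 0.869474·T_L.
ΣF_y = 0: T_L·sin38° + T_R·sin25° = 550.
Substitute: T_L·(0.615661 + 0.869474·0.422618) = 550 → T_L = 559.445 ≈ 559.4 lb.
Then T_R = 0.869474 × 559.445 = 486.4 lb.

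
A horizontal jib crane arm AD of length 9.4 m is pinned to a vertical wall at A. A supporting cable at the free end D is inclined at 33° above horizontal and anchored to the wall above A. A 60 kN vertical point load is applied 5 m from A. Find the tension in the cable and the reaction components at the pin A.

ΣM about A: T·sin33°·9.4 − 60·5 = 0 → T = 300/(9.4·0.544639) = 58.5983 ≈ 58.60 kN.
ΣF_x = 0: A_x − T·cos33° = 0 → A_x = 58.5983 × 0.838671 = 49.14 kN.
ΣF_y = 0: A_y + T·sin33° − 60 = 0 → A_y = 60 − 58.5983 × 0.544639 = 28.09 kN.

T = 58.60 kN, A_x = 49.14 kN, A_y = 28.09 kN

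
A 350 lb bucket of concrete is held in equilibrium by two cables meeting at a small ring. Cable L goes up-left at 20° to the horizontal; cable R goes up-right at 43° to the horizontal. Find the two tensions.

T_L = 287.3 lb, T_R = 369.1 lb

ΣF_x = 0: −T_L·cos20° + T_R·cos43° = 0 → T_R = 1.28487·T_L.
ΣF_y = 0: T_L·sin20° + T_R·sin43° = 350.
Substitute: T_L·(0.34202 + 1.28487·0.681998) = 350 → T_L = 287.286 ≈ 287.3 lb.
Then T_R = 1.28487 × 287.286 = 369.1 lb.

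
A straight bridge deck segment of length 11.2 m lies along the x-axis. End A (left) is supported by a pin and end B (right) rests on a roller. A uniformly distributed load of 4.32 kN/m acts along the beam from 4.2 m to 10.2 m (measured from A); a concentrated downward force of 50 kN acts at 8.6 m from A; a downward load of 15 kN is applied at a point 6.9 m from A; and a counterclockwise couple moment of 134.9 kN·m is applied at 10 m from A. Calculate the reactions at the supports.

Resultant of the distributed load: 4.32 × 6 = 25.92 kN at 7.2 m from A.
Moments about A: B_y·11.2 − (4.32·6)·7.2 − 50·8.6 − 15·6.9 + 134.9 = 0 → B_y = 585.224/11.2 = 52.2521 ≈ 52.25 kN.
ΣF_y = 0: A_y + 52.2521 − 4.32·6 − 50 − 15 = 0 → A_y = 38.67 kN.
ΣF_x = 0: no horizontal applied forces, so A_x = 0.

A_x = 0, A_y = 38.67 kN, B_y = 52.25 kN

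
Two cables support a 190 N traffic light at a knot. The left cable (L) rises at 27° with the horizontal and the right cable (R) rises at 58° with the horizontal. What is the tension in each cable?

T_L = 101.1 N, T_R = 169.9 N

ΣF_x = 0: −T_L·cos27° + T_R·cos58° = 0 → T_R = 1.6814·T_L.
ΣF_y = 0: T_L·sin27° + T_R·sin58° = 190.
Substitute: T_L·(0.45399 + 1.6814·0.848048) = 190 → T_L = 101.069 ≈ 101.1 N.
Then T_R = 1.6814 × 101.069 = 169.9 N.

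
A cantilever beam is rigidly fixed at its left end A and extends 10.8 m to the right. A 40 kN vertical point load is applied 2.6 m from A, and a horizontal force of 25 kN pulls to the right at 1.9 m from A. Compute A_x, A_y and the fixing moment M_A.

ΣF_x = 0: A_x + 25 = 0 → A_x = -25.00 kN.
ΣF_y = 0: A_y − 40 = 0 → A_y = 40.00 kN.
ΣM about A: M_A − 40·2.6 = 0 → M_A = 104.0 kN·m.

A_x = -25.00 kN, A_y = 40.00 kN, M_A = 104.0 kN·m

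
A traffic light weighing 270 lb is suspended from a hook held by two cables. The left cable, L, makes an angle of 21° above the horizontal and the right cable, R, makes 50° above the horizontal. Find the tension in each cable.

ΣF_x = 0: −T_L·cos21° + T_R·cos50° = 0 → T_R = 1.45239·T_L.
ΣF_y = 0: T_L·sin21° + T_R·sin50° = 270.
Substitute: T_L·(0.358368 + 1.45239·0.766044) = 270 → T_L = 183.553 ≈ 183.6 lb.
Then T_R = 1.45239 × 183.553 = 266.6 lb.

T_L = 183.6 lb, T_R = 266.6 lb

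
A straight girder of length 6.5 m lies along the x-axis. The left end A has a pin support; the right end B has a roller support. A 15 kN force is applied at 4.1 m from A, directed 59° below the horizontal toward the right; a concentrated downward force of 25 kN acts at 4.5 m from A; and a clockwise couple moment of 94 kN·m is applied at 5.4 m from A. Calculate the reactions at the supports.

A_x = -7.726 kN, A_y = -2.022 kN, B_y = 39.88 kN

Moments about A: B_y·6.5 − 15·sin59°·4.1 − 25·4.5 − 94 = 0 → B_y = 259.216/6.5 = 39.8794 ≈ 39.88 kN.
ΣF_y = 0: A_y + 39.8794 − 15·sin59° − 25 = 0 → A_y = -2.022 kN.
ΣF_x = 0: A_x + 15·cos59° = 0 → A_x = -7.726 kN.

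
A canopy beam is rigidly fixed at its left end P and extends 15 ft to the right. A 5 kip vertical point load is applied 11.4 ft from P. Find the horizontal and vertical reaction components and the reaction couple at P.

ΣF_x = 0: P_x = 0.
ΣF_y = 0: P_y − 5 = 0 → P_y = 5.000 kip.
ΣM about P: M_P − 5·11.4 = 0 → M_P = 57.00 kip·ft.

P_x = 0, P_y = 5.000 kip, M_P = 57.00 kip·ft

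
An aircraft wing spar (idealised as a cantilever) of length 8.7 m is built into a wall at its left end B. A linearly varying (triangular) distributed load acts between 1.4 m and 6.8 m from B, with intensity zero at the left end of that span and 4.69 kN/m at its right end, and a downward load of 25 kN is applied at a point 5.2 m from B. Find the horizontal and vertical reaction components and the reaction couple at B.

B_x = 0, B_y = 37.66 kN, M_B = 193.3 kN·m

Resultant of the triangular load: ½ × 4.69 × 5.4 = 12.663 kN, acting at 5 m from B (one-third of the span from the peak).
ΣF_x = 0: B_x = 0.
ΣF_y = 0: B_y − ½·4.69·5.4 − 25 = 0 → B_y = 37.66 kN.
ΣM about B: M_B − (½·4.69·5.4)·5 − 25·5.2 = 0 → M_B = 193.3 kN·m.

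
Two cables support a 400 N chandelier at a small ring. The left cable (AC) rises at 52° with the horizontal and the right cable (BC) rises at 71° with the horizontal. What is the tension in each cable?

T_AC = 155.3 N, T_BC = 293.6 N

ΣF_x = 0: −T_AC·cos52° + T_BC·cos71° = 0 → T_BC = 1.89104·T_AC.
ΣF_y = 0: T_AC·sin52° + T_BC·sin71° = 400.
Substitute: T_AC·(0.788011 + 1.89104·0.945519) = 400 → T_AC = 155.278 ≈ 155.3 N.
Then T_BC = 1.89104 × 155.278 = 293.6 N.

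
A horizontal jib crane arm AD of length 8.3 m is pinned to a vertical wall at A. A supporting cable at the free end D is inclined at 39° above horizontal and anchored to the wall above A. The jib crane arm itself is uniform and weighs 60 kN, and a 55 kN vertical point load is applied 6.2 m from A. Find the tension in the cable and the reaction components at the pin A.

ΣM about A: T·sin39°·8.3 − 60·4.15 − 55·6.2 = 0 → T = 590/(8.3·0.62932) = 112.954 ≈ 113.0 kN.
ΣF_x = 0: A_x − T·cos39° = 0 → A_x = 112.954 × 0.777146 = 87.78 kN.
ΣF_y = 0: A_y + T·sin39° − 60 − 55 = 0 → A_y = 115 − 112.954 × 0.62932 = 43.92 kN.

T = 113.0 kN, A_x = 87.78 kN, A_y = 43.92 kN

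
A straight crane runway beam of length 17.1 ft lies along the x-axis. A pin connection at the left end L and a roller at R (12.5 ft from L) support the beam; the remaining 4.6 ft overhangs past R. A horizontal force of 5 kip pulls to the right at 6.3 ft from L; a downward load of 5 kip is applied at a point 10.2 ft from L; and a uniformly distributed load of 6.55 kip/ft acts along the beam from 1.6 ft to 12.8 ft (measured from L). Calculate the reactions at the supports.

L_x = -5.000 kip, L_y = 32.02 kip, R_y = 46.34 kip

Resultant of the distributed load: 6.55 × 11.2 = 73.36 kip at 7.2 ft from L.
Taking moments about L: R_y·12.5 − 5·10.2 − (6.55·11.2)·7.2 = 0 → R_y = 579.192/12.5 = 46.3354 ≈ 46.34 kip.
ΣF_y = 0: L_y + 46.3354 − 5 − 6.55·11.2 = 0 → L_y = 32.02 kip.
ΣF_x = 0: L_x + 5 = 0 → L_x = -5.000 kip.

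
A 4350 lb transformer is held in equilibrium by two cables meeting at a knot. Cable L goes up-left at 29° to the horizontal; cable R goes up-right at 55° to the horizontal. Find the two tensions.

T_L = 2509 lb, T_R = 3826 lb

ΣF_x = 0: −T_L·cos29° + T_R·cos55° = 0 → T_R = 1.52485·T_L.
ΣF_y = 0: T_L·sin29° + T_R·sin55° = 4350.
Substitute: T_L·(0.48481 + 1.52485·0.819152) = 4350 → T_L = 2508.8 ≈ 2509 lb.
Then T_R = 1.52485 × 2508.8 = 3826 lb.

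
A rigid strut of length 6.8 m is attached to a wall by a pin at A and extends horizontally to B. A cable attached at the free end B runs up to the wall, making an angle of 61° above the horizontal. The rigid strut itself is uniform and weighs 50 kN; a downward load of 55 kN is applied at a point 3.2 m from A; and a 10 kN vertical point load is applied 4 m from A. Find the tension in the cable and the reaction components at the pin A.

ΣM about A: T·sin61°·6.8 − 50·3.4 − 55·3.2 − 10·4 = 0 → T = 386/(6.8·0.87462) = 64.9021 ≈ 64.90 kN.
ΣF_x = 0: A_x − T·cos61° = 0 → A_x = 64.9021 × 0.48481 = 31.47 kN.
ΣF_y = 0: A_y + T·sin61° − 50 − 55 − 10 = 0 → A_y = 115 − 64.9021 × 0.87462 = 58.24 kN.

T = 64.90 kN, A_x = 31.47 kN, A_y = 58.24 kN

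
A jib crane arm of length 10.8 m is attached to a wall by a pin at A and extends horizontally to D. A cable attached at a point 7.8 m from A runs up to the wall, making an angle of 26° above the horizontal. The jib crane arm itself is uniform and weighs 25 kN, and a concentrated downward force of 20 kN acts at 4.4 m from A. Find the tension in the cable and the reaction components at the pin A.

T = 65.22 kN, A_x = 58.62 kN, A_y = 16.41 kN

ΣM about A: T·sin26°·7.8 − 25·5.4 − 20·4.4 = 0 → T = 223/(7.8·0.438371) = 65.2181 ≈ 65.22 kN.
ΣF_x = 0: A_x − T·cos26° = 0 → A_x = 65.2181 × 0.898794 = 58.62 kN.
ΣF_y = 0: A_y + T·sin26° − 25 − 20 = 0 → A_y = 45 − 65.2181 × 0.438371 = 16.41 kN.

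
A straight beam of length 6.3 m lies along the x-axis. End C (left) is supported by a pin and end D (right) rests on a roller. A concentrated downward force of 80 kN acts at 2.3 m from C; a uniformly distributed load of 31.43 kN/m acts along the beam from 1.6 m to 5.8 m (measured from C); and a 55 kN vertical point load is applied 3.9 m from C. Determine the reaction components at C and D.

Resultant of the distributed load: 31.43 × 4.2 = 132.006 kN at 3.7 m from C.
Taking moments about C: D_y·6.3 − 80·2.3 − (31.43·4.2)·3.7 − 55·3.9 = 0 → D_y = 886.9222/6.3 = 140.781 ≈ 140.8 kN.
ΣF_y = 0: C_y + 140.781 − 80 − 31.43·4.2 − 55 = 0 → C_y = 126.2 kN.
ΣF_x = 0: no horizontal applied forces, so C_x = 0.

C_x = 0, C_y = 126.2 kN, D_y = 140.8 kN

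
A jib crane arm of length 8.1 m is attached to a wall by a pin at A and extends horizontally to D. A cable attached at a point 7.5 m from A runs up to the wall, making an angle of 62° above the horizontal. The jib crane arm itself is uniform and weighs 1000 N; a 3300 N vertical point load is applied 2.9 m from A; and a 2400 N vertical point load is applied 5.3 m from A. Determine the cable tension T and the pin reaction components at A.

ΣM about A: T·sin62°·7.5 − 1000·4.05 − 3300·2.9 − 2400·5.3 = 0 → T = 26340/(7.5·0.882948) = 3977.58 ≈ 3978 N.
ΣF_x = 0: A_x − T·cos62° = 0 → A_x = 3977.58 × 0.469472 = 1867 N.
ΣF_y = 0: A_y + T·sin62° − 1000 − 3300 − 2400 = 0 → A_y = 6700 − 3977.58 × 0.882948 = 3188 N.

T = 3978 N, A_x = 1867 N, A_y = 3188 N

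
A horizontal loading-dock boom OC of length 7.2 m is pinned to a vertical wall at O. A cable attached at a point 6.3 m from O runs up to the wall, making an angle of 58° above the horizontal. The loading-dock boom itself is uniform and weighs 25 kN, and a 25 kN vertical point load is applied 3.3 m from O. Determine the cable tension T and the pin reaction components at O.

ΣM about O: T·sin58°·6.3 − 25·3.6 − 25·3.3 = 0 → T = 172.5/(6.3·0.848048) = 32.287 ≈ 32.29 kN.
ΣF_x = 0: O_x − T·cos58° = 0 → O_x = 32.287 × 0.529919 = 17.11 kN.
ΣF_y = 0: O_y + T·sin58° − 25 − 25 = 0 → O_y = 50 − 32.287 × 0.848048 = 22.62 kN.

T = 32.29 kN, O_x = 17.11 kN, O_y = 22.62 kN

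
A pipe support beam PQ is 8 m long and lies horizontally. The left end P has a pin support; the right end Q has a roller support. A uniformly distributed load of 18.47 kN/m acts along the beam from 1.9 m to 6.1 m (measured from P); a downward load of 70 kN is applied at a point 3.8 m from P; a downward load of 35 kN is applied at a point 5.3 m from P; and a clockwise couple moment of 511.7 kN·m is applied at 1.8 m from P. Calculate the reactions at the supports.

Resultant of the distributed load: 18.47 × 4.2 = 77.574 kN at 4 m from P.
Taking moments about P: Q_y·8 − (18.47·4.2)·4 − 70·3.8 − 35·5.3 − 511.7 = 0 → Q_y = 1273.496/8 = 159.187 ≈ 159.2 kN.
ΣF_y = 0: P_y + 159.187 − 18.47·4.2 − 70 − 35 = 0 → P_y = 23.39 kN.
ΣF_x = 0: no horizontal applied forces, so P_x = 0.

P_x = 0, P_y = 23.39 kN, Q_y = 159.2 kN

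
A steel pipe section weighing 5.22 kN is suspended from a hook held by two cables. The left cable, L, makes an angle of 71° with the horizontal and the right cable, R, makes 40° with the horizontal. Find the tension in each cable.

T_L = 4.283 kN, T_R = 1.820 kN

ΣF_x = 0: −T_L·cos71° + T_R·cos40° = 0 → T_R = 0.424999·T_L.
ΣF_y = 0: T_L·sin71° + T_R·sin40° = 5.22.
Substitute: T_L·(0.945519 + 0.424999·0.642788) = 5.22 → T_L = 4.28324 ≈ 4.283 kN.
Then T_R = 0.424999 × 4.28324 = 1.820 kN.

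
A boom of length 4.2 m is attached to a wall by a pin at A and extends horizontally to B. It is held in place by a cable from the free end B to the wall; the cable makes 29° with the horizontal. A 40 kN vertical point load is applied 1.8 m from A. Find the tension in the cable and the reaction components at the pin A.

T = 35.36 kN, A_x = 30.93 kN, A_y = 22.86 kN

ΣM about A: T·sin29°·4.2 − 40·1.8 = 0 → T = 72/(4.2·0.48481) = 35.3599 ≈ 35.36 kN.
ΣF_x = 0: A_x − T·cos29° = 0 → A_x = 35.3599 × 0.87462 = 30.93 kN.
ΣF_y = 0: A_y + T·sin29° − 40 = 0 → A_y = 40 − 35.3599 × 0.48481 = 22.86 kN.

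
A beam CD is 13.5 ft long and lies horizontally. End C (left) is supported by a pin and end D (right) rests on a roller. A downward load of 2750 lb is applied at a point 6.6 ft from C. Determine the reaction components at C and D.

ΣM about C: D_y·13.5 − 2750·6.6 = 0 → D_y = 18150/13.5 = 1344.44 ≈ 1344 lb.
ΣF_y = 0: C_y + 1344.44 − 2750 = 0 → C_y = 1406 lb.
ΣF_x = 0: no horizontal applied forces, so C_x = 0.

C_x = 0, C_y = 1406 lb, D_y = 1344 lb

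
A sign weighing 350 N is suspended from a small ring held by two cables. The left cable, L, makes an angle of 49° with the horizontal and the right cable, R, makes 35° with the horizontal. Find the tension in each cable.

ΣF_x = 0: −T_L·cos49° + T_R·cos35° = 0 → T_R = 0.8009·T_L.
ΣF_y = 0: T_L·sin49° + T_R·sin35° = 350.
Substitute: T_L·(0.75471 + 0.8009·0.573576) = 350 → T_L = 288.282 ≈ 288.3 N.
Then T_R = 0.8009 × 288.282 = 230.9 N.

T_L = 288.3 N, T_R = 230.9 N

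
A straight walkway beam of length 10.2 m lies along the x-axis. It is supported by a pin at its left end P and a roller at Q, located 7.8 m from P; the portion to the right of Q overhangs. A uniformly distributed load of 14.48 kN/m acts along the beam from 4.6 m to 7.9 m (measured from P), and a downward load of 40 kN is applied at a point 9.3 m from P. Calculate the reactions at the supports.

P_x = 0, P_y = 1.803 kN, Q_y = 85.98 kN

Resultant of the distributed load: 14.48 × 3.3 = 47.784 kN at 6.25 m from P.
Taking moments about P: Q_y·7.8 − (14.48·3.3)·6.25 − 40·9.3 = 0 → Q_y = 670.65/7.8 = 85.9808 ≈ 85.98 kN.
ΣF_y = 0: P_y + 85.9808 − 14.48·3.3 − 40 = 0 → P_y = 1.803 kN.
ΣF_x = 0: no horizontal applied forces, so P_x = 0.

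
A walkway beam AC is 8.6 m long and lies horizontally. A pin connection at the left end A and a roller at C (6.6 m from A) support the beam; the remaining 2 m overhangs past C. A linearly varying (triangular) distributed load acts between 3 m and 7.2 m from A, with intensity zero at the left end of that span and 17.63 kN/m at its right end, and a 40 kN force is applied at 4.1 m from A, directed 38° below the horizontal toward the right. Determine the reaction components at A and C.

A_x = -31.52 kN, A_y = 13.82 kN, C_y = 47.83 kN

Resultant of the triangular load: ½ × 17.63 × 4.2 = 37.023 kN, acting at 5.8 m from A (one-third of the span from the peak).
Taking moments about A: C_y·6.6 − (½·17.63·4.2)·5.8 − 40·sin38°·4.1 = 0 → C_y = 315.702/6.6 = 47.8336 ≈ 47.83 kN.
ΣF_y = 0: A_y + 47.8336 − ½·17.63·4.2 − 40·sin38° = 0 → A_y = 13.82 kN.
ΣF_x = 0: A_x + 40·cos38° = 0 → A_x = -31.52 kN.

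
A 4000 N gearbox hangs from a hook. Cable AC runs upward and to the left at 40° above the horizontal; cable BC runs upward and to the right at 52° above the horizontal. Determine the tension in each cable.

T_AC = 2464 N, T_BC = 3066 N

ΣF_x = 0: −T_AC·cos40° + T_BC·cos52° = 0 → T_BC = 1.24426·T_AC.
ΣF_y = 0: T_AC·sin40° + T_BC·sin52° = 4000.
Substitute: T_AC·(0.642788 + 1.24426·0.788011) = 4000 → T_AC = 2464.15 ≈ 2464 N.
Then T_BC = 1.24426 × 2464.15 = 3066 N.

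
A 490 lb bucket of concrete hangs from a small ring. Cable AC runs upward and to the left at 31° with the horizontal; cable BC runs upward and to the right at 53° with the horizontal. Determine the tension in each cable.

ΣF_x = 0: −T_AC·cos31° + T_BC·cos53° = 0 → T_BC = 1.4243·T_AC.
ΣF_y = 0: T_AC·sin31° + T_BC·sin53° = 490.
Substitute: T_AC·(0.515038 + 1.4243·0.798636) = 490 → T_AC = 296.514 ≈ 296.5 lb.
Then T_BC = 1.4243 × 296.514 = 422.3 lb.

T_AC = 296.5 lb, T_BC = 422.3 lb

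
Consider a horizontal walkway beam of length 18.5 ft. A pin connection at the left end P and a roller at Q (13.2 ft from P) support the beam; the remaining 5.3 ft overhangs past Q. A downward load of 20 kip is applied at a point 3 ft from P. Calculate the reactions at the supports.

ΣM about P: Q_y·13.2 − 20·3 = 0 → Q_y = 60/13.2 = 4.54545 ≈ 4.545 kip.
ΣF_y = 0: P_y + 4.54545 − 20 = 0 → P_y = 15.45 kip.
ΣF_x = 0: no horizontal applied forces, so P_x = 0.

P_x = 0, P_y = 15.45 kip, Q_y = 4.545 kip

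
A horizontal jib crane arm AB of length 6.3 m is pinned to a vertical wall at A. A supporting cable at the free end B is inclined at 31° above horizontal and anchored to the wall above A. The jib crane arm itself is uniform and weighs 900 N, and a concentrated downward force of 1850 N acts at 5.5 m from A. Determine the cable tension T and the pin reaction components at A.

T = 4010 N, A_x = 3437 N, A_y = 684.9 N

ΣM about A: T·sin31°·6.3 − 900·3.15 − 1850·5.5 = 0 → T = 13010/(6.3·0.515038) = 4009.57 ≈ 4010 N.
ΣF_x = 0: A_x − T·cos31° = 0 → A_x = 4009.57 × 0.857167 = 3437 N.
ΣF_y = 0: A_y + T·sin31° − 900 − 1850 = 0 → A_y = 2750 − 4009.57 × 0.515038 = 684.9 N.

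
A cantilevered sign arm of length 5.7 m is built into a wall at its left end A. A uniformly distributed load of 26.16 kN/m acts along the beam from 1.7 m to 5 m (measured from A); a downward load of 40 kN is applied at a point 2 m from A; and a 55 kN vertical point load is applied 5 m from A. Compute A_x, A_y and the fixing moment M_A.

Resultant of the distributed load: 26.16 × 3.3 = 86.328 kN at 3.35 m from A.
ΣF_x = 0: A_x = 0.
ΣF_y = 0: A_y − 26.16·3.3 − 40 − 55 = 0 → A_y = 181.3 kN.
ΣM about A: M_A − (26.16·3.3)·3.35 − 40·2 − 55·5 = 0 → M_A = 644.2 kN·m.

A_x = 0, A_y = 181.3 kN, M_A = 644.2 kN·m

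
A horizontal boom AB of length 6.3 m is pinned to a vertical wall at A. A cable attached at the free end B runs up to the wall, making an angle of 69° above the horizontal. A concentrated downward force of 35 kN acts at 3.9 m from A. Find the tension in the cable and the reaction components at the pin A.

T = 23.21 kN, A_x = 8.317 kN, A_y = 13.33 kN

ΣM about A: T·sin69°·6.3 − 35·3.9 = 0 → T = 136.5/(6.3·0.93358) = 23.2082 ≈ 23.21 kN.
ΣF_x = 0: A_x − T·cos69° = 0 → A_x = 23.2082 × 0.358368 = 8.317 kN.
ΣF_y = 0: A_y + T·sin69° − 35 = 0 → A_y = 35 − 23.2082 × 0.93358 = 13.33 kN.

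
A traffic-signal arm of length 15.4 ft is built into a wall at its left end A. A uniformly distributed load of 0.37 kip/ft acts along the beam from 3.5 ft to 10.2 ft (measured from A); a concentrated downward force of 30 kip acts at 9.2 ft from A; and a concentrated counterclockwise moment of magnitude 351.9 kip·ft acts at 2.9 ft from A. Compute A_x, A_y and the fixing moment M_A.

Resultant of the distributed load: 0.37 × 6.7 = 2.479 kip at 6.85 ft from A.
ΣF_x = 0: A_x = 0.
ΣF_y = 0: A_y − 0.37·6.7 − 30 = 0 → A_y = 32.48 kip.
ΣM about A: M_A − (0.37·6.7)·6.85 − 30·9.2 + 351.9 = 0 → M_A = -58.92 kip·ft.

A_x = 0, A_y = 32.48 kip, M_A = -58.92 kip·ft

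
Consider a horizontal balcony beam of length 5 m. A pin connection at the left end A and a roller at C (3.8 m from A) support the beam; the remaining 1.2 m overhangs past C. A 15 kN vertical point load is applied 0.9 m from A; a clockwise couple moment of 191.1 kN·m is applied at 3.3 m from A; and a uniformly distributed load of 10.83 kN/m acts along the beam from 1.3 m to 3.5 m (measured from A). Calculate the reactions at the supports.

Resultant of the distributed load: 10.83 × 2.2 = 23.826 kN at 2.4 m from A.
Moments about A: C_y·3.8 − 15·0.9 − 191.1 − (10.83·2.2)·2.4 = 0 → C_y = 261.7824/3.8 = 68.8901 ≈ 68.89 kN.
ΣF_y = 0: A_y + 68.8901 − 15 − 10.83·2.2 = 0 → A_y = -30.06 kN.
ΣF_x = 0: no horizontal applied forces, so A_x = 0.

A_x = 0, A_y = -30.06 kN, C_y = 68.89 kN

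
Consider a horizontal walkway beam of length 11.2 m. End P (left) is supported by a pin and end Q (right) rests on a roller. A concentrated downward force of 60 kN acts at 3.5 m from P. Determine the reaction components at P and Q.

Taking moments about P: Q_y·11.2 − 60·3.5 = 0 → Q_y = 210/11.2 = 18.75 kN.
ΣF_y = 0: P_y + 18.75 − 60 = 0 → P_y = 41.25 kN.
ΣF_x = 0: no horizontal applied forces, so P_x = 0.

P_x = 0, P_y = 41.25 kN, Q_y = 18.75 kN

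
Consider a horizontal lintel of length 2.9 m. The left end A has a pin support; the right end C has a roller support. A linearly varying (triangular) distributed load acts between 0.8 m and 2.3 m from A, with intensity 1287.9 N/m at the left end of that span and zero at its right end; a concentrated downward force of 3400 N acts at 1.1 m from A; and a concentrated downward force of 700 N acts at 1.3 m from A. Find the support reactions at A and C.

A_x = 0, A_y = 3029 N, C_y = 2036 N

Resultant of the triangular load: ½ × 1287.9 × 1.5 = 965.925 N, acting at 1.3 m from A (one-third of the span from the peak).
ΣM about A: C_y·2.9 − (½·1287.9·1.5)·1.3 − 3400·1.1 − 700·1.3 = 0 → C_y = 5905.7025/2.9 = 2036.45 ≈ 2036 N.
ΣF_y = 0: A_y + 2036.45 − ½·1287.9·1.5 − 3400 − 700 = 0 → A_y = 3029 N.
ΣF_x = 0: no horizontal applied forces, so A_x = 0.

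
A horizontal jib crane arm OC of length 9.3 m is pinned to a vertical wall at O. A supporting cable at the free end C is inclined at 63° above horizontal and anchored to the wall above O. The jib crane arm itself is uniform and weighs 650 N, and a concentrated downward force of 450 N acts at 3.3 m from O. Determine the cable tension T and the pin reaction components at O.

ΣM about O: T·sin63°·9.3 − 650·4.65 − 450·3.3 = 0 → T = 4507.5/(9.3·0.891007) = 543.966 ≈ 544.0 N.
ΣF_x = 0: O_x − T·cos63° = 0 → O_x = 543.966 × 0.45399 = 247.0 N.
ΣF_y = 0: O_y + T·sin63° − 650 − 450 = 0 → O_y = 1100 − 543.966 × 0.891007 = 615.3 N.

T = 544.0 N, O_x = 247.0 N, O_y = 615.3 N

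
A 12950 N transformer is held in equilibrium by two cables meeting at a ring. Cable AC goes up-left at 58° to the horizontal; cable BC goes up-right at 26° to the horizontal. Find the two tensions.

T_AC = 11700 N, T_BC = 6900 N

ΣF_x = 0: −T_AC·cos58° + T_BC·cos26° = 0 → T_BC = 0.589589·T_AC.
ΣF_y = 0: T_AC·sin58° + T_BC·sin26° = 12950.
Substitute: T_AC·(0.848048 + 0.589589·0.438371) = 12950 → T_AC = 11703.5 ≈ 11700 N.
Then T_BC = 0.589589 × 11703.5 = 6900 N.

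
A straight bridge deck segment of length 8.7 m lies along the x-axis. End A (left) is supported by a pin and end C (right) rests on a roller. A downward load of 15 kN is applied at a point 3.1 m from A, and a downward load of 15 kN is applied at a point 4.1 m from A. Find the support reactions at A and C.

A_x = 0, A_y = 17.59 kN, C_y = 12.41 kN

Taking moments about A: C_y·8.7 − 15·3.1 − 15·4.1 = 0 → C_y = 108/8.7 = 12.4138 ≈ 12.41 kN.
ΣF_y = 0: A_y + 12.4138 − 15 − 15 = 0 → A_y = 17.59 kN.
ΣF_x = 0: no horizontal applied forces, so A_x = 0.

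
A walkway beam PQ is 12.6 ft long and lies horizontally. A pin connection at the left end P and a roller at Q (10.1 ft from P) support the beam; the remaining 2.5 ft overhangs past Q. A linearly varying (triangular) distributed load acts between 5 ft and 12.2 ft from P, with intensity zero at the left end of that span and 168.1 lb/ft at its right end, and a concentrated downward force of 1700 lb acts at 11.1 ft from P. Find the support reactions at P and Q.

Resultant of the triangular load: ½ × 168.1 × 7.2 = 605.16 lb, acting at 9.8 ft from P (one-third of the span from the peak).
ΣM about P: Q_y·10.1 − (½·168.1·7.2)·9.8 − 1700·11.1 = 0 → Q_y = 24800.568/10.1 = 2455.5 ≈ 2456 lb.
ΣF_y = 0: P_y + 2455.5 − ½·168.1·7.2 − 1700 = 0 → P_y = -150.3 lb.
ΣF_x = 0: no horizontal applied forces, so P_x = 0.

P_x = 0, P_y = -150.3 lb, Q_y = 2456 lb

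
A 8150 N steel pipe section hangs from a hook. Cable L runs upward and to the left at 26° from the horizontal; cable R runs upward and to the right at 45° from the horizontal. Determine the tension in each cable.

T_L = 6095 N, T_R = 7747 N

ΣF_x = 0: −T_L·cos26° + T_R·cos45° = 0 → T_R = 1.27109·T_L.
ΣF_y = 0: T_L·sin26° + T_R·sin45° = 8150.
Substitute: T_L·(0.438371 + 1.27109·0.707107) = 8150 → T_L = 6094.97 ≈ 6095 N.
Then T_R = 1.27109 × 6094.97 = 7747 N.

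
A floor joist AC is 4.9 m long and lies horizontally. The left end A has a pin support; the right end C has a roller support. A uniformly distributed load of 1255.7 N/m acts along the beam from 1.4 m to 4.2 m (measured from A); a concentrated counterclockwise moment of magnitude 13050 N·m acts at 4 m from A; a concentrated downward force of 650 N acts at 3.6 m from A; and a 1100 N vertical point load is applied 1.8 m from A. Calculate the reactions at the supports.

Resultant of the distributed load: 1255.7 × 2.8 = 3515.96 N at 2.8 m from A.
Moments about A: C_y·4.9 − (1255.7·2.8)·2.8 + 13050 − 650·3.6 − 1100·1.8 = 0 → C_y = 1114.688/4.9 = 227.487 ≈ 227.5 N.
ΣF_y = 0: A_y + 227.487 − 1255.7·2.8 − 650 − 1100 = 0 → A_y = 5038 N.
ΣF_x = 0: no horizontal applied forces, so A_x = 0.

A_x = 0, A_y = 5038 N, C_y = 227.5 N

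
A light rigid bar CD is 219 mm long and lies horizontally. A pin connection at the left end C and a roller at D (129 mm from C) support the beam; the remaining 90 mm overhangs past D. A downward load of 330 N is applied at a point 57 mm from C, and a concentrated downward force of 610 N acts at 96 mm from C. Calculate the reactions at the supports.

C_x = 0, C_y = 340.2 N, D_y = 599.8 N

Moments about C: D_y·129 − 330·57 − 610·96 = 0 → D_y = 77370/129 = 599.767 ≈ 599.8 N.
ΣF_y = 0: C_y + 599.767 − 330 − 610 = 0 → C_y = 340.2 N.
ΣF_x = 0: no horizontal applied forces, so C_x = 0.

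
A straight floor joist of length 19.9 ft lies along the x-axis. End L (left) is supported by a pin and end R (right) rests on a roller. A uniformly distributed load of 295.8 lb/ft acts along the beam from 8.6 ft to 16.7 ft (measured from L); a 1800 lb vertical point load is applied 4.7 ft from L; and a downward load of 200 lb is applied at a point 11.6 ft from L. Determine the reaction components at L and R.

L_x = 0, L_y = 2331 lb, R_y = 2065 lb

Resultant of the distributed load: 295.8 × 8.1 = 2395.98 lb at 12.65 ft from L.
Taking moments about L: R_y·19.9 − (295.8·8.1)·12.65 − 1800·4.7 − 200·11.6 = 0 → R_y = 41089.147/19.9 = 2064.78 ≈ 2065 lb.
ΣF_y = 0: L_y + 2064.78 − 295.8·8.1 − 1800 − 200 = 0 → L_y = 2331 lb.
ΣF_x = 0: no horizontal applied forces, so L_x = 0.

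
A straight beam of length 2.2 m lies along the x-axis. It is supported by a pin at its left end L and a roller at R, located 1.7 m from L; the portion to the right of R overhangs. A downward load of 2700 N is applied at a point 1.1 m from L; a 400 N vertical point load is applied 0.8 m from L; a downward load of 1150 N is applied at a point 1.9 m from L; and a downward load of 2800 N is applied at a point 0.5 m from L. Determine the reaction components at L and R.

ΣM about L: R_y·1.7 − 2700·1.1 − 400·0.8 − 1150·1.9 − 2800·0.5 = 0 → R_y = 6875/1.7 = 4044.12 ≈ 4044 N.
ΣF_y = 0: L_y + 4044.12 − 2700 − 400 − 1150 − 2800 = 0 → L_y = 3006 N.
ΣF_x = 0: no horizontal applied forces, so L_x = 0.

L_x = 0, L_y = 3006 N, R_y = 4044 N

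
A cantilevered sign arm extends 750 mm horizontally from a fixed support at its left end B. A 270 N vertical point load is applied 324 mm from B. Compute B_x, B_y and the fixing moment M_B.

ΣF_x = 0: B_x = 0.
ΣF_y = 0: B_y − 270 = 0 → B_y = 270.0 N.
ΣM about B: M_B − 270·324 = 0 → M_B = 87480 N·mm.

B_x = 0, B_y = 270.0 N, M_B = 87480 N·mm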